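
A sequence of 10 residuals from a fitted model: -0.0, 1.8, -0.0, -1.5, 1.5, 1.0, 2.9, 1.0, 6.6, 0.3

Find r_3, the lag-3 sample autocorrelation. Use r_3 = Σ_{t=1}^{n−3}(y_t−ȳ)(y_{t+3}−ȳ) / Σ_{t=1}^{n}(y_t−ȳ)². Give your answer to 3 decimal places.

Mean ȳ = (-0.0 + 1.8 − 0.0 − 1.5 + 1.5 + 1.0 + 2.9 + 1.0 + 6.6 + 0.3)/10 = 1.3600
Σ(y_t−ȳ)(y_{t+3}−ȳ) = (3.8896) + (0.0616) + (0.4896) + (-4.4044) + (-0.0504) + (-1.8864) + (-1.6324) = -3.5328
Denominator Σ(y_t−ȳ)² = 43.3040
r_3 = -3.5328 / 43.3040 = -0.082

-0.082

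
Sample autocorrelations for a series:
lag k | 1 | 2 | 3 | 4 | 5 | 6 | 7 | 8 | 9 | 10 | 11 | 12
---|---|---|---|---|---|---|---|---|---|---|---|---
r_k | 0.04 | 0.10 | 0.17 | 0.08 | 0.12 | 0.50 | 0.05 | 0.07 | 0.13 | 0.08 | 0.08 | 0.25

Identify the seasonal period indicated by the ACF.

6

The largest autocorrelation is r_6 = 0.50, with a weaker echo at lag 12 (0.25); the remaining lags stay at or below 0.17.
The dominant spike at lag 6 indicates a seasonal period of 6.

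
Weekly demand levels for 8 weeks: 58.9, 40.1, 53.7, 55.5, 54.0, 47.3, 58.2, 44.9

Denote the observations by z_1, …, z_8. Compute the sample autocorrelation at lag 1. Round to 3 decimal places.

Mean z̄ = (58.9 + 40.1 + 53.7 + 55.5 + 54.0 + 47.3 + 58.2 + 44.9)/8 = 51.5750
Deviations from mean: 7.3250, -11.4750, 2.1250, 3.9250, 2.4250, -4.2750, 6.6250, -6.6750
Numerator Σ_{t=1}^{7}(z_t−z̄)(z_{t+1}−z̄) = -173.4906
Denominator Σ(z_t−z̄)² = 317.8550
r_1 = -173.4906 / 317.8550 = -0.546

-0.546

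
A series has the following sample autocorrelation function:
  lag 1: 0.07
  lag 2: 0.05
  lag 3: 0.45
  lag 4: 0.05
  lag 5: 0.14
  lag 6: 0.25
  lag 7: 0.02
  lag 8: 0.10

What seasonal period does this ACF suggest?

3

The largest autocorrelation is r_3 = 0.45, with a weaker echo at lag 6 (0.25); the remaining lags stay at or below 0.14.
The dominant spike at lag 3 indicates a seasonal period of 3.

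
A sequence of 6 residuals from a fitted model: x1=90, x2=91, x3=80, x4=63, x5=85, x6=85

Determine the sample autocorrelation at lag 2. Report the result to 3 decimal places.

Mean x̄ = (90 + 91 + 80 + 63 + 85 + 85)/6 = 82.3333
Deviations from mean: 7.6667, 8.6667, -2.3333, -19.3333, 2.6667, 2.6667
Numerator Σ_{t=1}^{4}(x_t−x̄)(x_{t+2}−x̄) = -243.2222
Denominator Σ(x_t−x̄)² = 527.3333
r_2 = -243.2222 / 527.3333 = -0.461

-0.461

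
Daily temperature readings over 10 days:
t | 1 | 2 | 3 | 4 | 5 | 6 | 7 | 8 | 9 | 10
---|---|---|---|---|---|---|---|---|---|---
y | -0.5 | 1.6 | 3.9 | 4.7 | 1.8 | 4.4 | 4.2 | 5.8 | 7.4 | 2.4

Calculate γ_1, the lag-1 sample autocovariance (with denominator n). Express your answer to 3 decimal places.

Mean ȳ = (-0.5 + 1.6 + 3.9 + 4.7 + 1.8 + 4.4 + 4.2 + 5.8 + 7.4 + 2.4)/10 = 3.5700
Σ_{t=1}^{9}(y_t−ȳ)(y_{t+1}−ȳ) = 10.2591
γ_1 = 10.2591 / 10 = 1.026

1.026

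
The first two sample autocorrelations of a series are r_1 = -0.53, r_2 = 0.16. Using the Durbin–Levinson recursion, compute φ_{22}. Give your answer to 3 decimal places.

-0.168

φ_{22} = (r_2 − r_1²) / (1 − r_1²)
r_1² = (-0.53)² = 0.2809
Numerator = 0.16 − 0.2809 = -0.1209; denominator = 1 − 0.2809 = 0.7191
φ_{22} = -0.1209 / 0.7191 = -0.168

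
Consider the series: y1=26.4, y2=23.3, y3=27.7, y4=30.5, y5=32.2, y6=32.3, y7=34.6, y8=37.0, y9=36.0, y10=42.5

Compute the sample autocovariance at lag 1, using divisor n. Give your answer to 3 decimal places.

Mean ȳ = (26.4 + 23.3 + 27.7 + 30.5 + 32.2 + 32.3 + 34.6 + 37.0 + 36.0 + 42.5)/10 = 32.2500
Σ_{t=1}^{9}(y_t−ȳ)(y_{t+1}−ȳ) = 168.6575
γ_1 = 168.6575 / 10 = 16.866

16.866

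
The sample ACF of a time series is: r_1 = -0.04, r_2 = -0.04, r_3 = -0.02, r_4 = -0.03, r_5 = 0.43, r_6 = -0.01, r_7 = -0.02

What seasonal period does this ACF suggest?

The largest autocorrelation is r_5 = 0.43; the remaining lags stay at or below -0.01.
The dominant spike at lag 5 indicates a seasonal period of 5.

5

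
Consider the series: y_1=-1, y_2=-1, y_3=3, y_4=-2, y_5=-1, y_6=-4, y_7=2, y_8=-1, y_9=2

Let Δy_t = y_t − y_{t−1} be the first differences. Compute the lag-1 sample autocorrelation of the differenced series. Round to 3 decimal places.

-0.704

First differences Δy: 0, 4, -5, 1, -3, 6, -3, 3
Mean of differences = 0.3750
Numerator Σ(Δy_t−Δȳ)(Δy_{t+1}−Δȳ) = -73.1406
Denominator Σ(Δy_t−Δȳ)² = 103.8750
r_1(Δy) = -73.1406 / 103.8750 = -0.704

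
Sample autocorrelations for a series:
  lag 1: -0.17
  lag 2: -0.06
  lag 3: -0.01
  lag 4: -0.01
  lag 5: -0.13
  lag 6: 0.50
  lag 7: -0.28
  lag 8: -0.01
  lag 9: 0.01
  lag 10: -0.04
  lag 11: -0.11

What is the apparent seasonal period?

The largest autocorrelation is r_6 = 0.50; the remaining lags stay at or below 0.01.
The dominant spike at lag 6 indicates a seasonal period of 6.

6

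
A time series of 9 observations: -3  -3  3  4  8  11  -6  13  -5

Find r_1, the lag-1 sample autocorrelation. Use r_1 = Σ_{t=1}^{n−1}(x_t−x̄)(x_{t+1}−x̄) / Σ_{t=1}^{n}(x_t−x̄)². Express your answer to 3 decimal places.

-0.387

Mean x̄ = (-3 − 3 + 3 + 4 + 8 + 11 − 6 + 13 − 5)/9 = 2.4444
Numerator Σ_{t=1}^{8}(x_t−x̄)(x_{t+1}−x̄) = -156.3086
Denominator Σ(x_t−x̄)² = 404.2222
r_1 = -156.3086 / 404.2222 = -0.387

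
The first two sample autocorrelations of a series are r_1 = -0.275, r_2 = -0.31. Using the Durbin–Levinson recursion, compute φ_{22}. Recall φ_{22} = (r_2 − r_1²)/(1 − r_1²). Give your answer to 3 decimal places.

φ_{22} = (r_2 − r_1²) / (1 − r_1²)
r_1² = (-0.275)² = 0.075625
Numerator = -0.31 − 0.0756 = -0.3856; denominator = 1 − 0.0756 = 0.9244
φ_{22} = -0.3856 / 0.9244 = -0.417

-0.417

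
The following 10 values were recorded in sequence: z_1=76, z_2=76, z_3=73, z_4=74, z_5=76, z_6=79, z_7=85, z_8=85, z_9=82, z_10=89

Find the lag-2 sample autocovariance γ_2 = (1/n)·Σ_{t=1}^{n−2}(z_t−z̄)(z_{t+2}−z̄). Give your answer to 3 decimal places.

Mean z̄ = (76 + 76 + 73 + 74 + 76 + 79 + 85 + 85 + 82 + 89)/10 = 79.5000
Σ_{t=1}^{8}(z_t−z̄)(z_{t+2}−z̄) = 111.5000
γ_2 = 111.5000 / 10 = 11.150

11.150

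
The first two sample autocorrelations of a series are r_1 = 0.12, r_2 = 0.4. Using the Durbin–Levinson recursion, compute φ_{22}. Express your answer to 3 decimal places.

φ_{22} = (r_2 − r_1²) / (1 − r_1²)
r_1² = (0.12)² = 0.0144
Numerator = 0.4 − 0.0144 = 0.3856; denominator = 1 − 0.0144 = 0.9856
φ_{22} = 0.3856 / 0.9856 = 0.391

0.391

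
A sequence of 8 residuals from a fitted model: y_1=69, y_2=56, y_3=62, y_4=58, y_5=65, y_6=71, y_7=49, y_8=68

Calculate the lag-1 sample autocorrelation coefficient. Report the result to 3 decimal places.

Mean ȳ = (69 + 56 + 62 + 58 + 65 + 71 + 49 + 68)/8 = 62.2500
Σ(y_t−ȳ)(y_{t+1}−ȳ) = (-42.1875) + (1.5625) + (1.0625) + (-11.6875) + (24.0625) + (-115.9375) + (-76.1875) = -219.3125
Denominator Σ(y_t−ȳ)² = 395.5000
r_1 = -219.3125 / 395.5000 = -0.555

-0.555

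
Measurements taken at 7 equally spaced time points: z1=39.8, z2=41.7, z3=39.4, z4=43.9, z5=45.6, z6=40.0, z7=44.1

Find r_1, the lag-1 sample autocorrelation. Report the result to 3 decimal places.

Mean z̄ = (39.8 + 41.7 + 39.4 + 43.9 + 45.6 + 40.0 + 44.1)/7 = 42.0714
Numerator Σ_{t=1}^{6}(z_t−z̄)(z_{t+1}−z̄) = -8.1080
Denominator Σ(z_t−z̄)² = 36.6343
r_1 = -8.1080 / 36.6343 = -0.221

-0.221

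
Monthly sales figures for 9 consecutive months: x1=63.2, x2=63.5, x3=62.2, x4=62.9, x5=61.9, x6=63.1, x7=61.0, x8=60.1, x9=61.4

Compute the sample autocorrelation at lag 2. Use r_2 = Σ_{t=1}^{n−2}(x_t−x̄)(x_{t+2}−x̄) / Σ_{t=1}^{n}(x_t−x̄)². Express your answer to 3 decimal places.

Mean x̄ = (63.2 + 63.5 + 62.2 + 62.9 + 61.9 + 63.1 + 61.0 + 60.1 + 61.4)/9 = 62.1444
Numerator Σ_{t=1}^{7}(x_t−x̄)(x_{t+2}−x̄) = 0.9694
Denominator Σ(x_t−x̄)² = 10.5422
r_2 = 0.9694 / 10.5422 = 0.092

0.092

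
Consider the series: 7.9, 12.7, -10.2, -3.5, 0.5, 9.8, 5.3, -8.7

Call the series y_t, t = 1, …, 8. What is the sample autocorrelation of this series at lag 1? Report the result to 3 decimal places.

-0.025

Mean ȳ = (7.9 + 12.7 − 10.2 − 3.5 + 0.5 + 9.8 + 5.3 − 8.7)/8 = 1.7250
Deviations from mean: 6.1750, 10.9750, -11.9250, -5.2250, -1.2250, 8.0750, 3.5750, -10.4250
Σ(y_t−ȳ)(y_{t+1}−ȳ) = (67.7706) + (-130.8769) + (62.3081) + (6.4006) + (-9.8919) + (28.8681) + (-37.2694) = -12.6906
Denominator Σ(y_t−ȳ)² = 516.2550
r_1 = -12.6906 / 516.2550 = -0.025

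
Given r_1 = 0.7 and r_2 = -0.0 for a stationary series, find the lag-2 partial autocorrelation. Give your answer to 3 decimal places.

φ_{22} = (r_2 − r_1²) / (1 − r_1²)
r_1² = (0.7)² = 0.49
Numerator = -0.0 − 0.4900 = -0.4900; denominator = 1 − 0.4900 = 0.5100
φ_{22} = -0.4900 / 0.5100 = -0.961

-0.961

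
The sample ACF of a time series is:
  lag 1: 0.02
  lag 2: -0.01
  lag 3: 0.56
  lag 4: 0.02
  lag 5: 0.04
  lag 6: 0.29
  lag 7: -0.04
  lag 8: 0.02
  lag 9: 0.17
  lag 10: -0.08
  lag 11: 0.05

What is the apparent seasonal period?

The largest autocorrelation is r_3 = 0.56, with weaker echoes at lags 6 (0.29) and 9 (0.17); the remaining lags stay at or below 0.05.
The dominant spike at lag 3 indicates a seasonal period of 3.

3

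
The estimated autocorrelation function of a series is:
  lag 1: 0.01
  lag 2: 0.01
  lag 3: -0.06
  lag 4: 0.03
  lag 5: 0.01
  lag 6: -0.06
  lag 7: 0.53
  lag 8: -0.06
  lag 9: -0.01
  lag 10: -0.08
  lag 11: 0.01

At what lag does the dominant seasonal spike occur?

7

The largest autocorrelation is r_7 = 0.53; the remaining lags stay at or below 0.03.
The dominant spike at lag 7 indicates a seasonal period of 7.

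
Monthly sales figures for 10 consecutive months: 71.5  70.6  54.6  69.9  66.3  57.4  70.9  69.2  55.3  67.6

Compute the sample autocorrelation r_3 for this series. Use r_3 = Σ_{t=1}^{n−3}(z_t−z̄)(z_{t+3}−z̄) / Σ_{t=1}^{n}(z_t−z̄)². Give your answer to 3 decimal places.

0.574

Mean z̄ = (71.5 + 70.6 + 54.6 + 69.9 + 66.3 + 57.4 + 70.9 + 69.2 + 55.3 + 67.6)/10 = 65.3300
Σ(z_t−z̄)(z_{t+3}−z̄) = (28.1969) + (5.1119) + (85.0889) + (25.4549) + (3.7539) + (79.5379) + (12.6439) = 239.7883
Denominator Σ(z_t−z̄)² = 417.4410
r_3 = 239.7883 / 417.4410 = 0.574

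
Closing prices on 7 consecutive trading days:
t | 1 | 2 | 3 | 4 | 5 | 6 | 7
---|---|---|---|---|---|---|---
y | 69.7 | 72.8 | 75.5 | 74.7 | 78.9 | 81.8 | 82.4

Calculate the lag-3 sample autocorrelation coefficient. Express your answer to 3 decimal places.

-0.094

Mean ȳ = (69.7 + 72.8 + 75.5 + 74.7 + 78.9 + 81.8 + 82.4)/7 = 76.5429
Deviations from mean: -6.8429, -3.7429, -1.0429, -1.8429, 2.3571, 5.2571, 5.8571
Numerator Σ_{t=1}^{4}(y_t−ȳ)(y_{t+3}−ȳ) = -12.4884
Denominator Σ(y_t−ȳ)² = 132.8171
r_3 = -12.4884 / 132.8171 = -0.094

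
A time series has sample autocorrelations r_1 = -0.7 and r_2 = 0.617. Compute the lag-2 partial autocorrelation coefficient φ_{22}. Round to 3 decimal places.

0.249

φ_{22} = (r_2 − r_1²) / (1 − r_1²)
r_1² = (-0.7)² = 0.49
Numerator = 0.617 − 0.4900 = 0.1270; denominator = 1 − 0.4900 = 0.5100
φ_{22} = 0.1270 / 0.5100 = 0.249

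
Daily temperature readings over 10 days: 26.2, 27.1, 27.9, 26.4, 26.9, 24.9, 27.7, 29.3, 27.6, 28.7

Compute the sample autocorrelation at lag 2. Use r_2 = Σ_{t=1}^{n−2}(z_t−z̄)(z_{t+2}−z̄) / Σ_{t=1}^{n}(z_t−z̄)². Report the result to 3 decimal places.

Mean z̄ = (26.2 + 27.1 + 27.9 + 26.4 + 26.9 + 24.9 + 27.7 + 29.3 + 27.6 + 28.7)/10 = 27.2700
Numerator Σ_{t=1}^{8}(z_t−z̄)(z_{t+2}−z̄) = -0.6228
Denominator Σ(z_t−z̄)² = 14.5410
r_2 = -0.6228 / 14.5410 = -0.043

-0.043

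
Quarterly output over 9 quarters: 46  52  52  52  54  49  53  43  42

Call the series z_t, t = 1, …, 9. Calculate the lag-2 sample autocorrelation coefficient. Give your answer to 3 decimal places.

0.022

Mean z̄ = (46 + 52 + 52 + 52 + 54 + 49 + 53 + 43 + 42)/9 = 49.2222
Numerator Σ_{t=1}^{7}(z_t−z̄)(z_{t+2}−z̄) = 3.5679
Denominator Σ(z_t−z̄)² = 161.5556
r_2 = 3.5679 / 161.5556 = 0.022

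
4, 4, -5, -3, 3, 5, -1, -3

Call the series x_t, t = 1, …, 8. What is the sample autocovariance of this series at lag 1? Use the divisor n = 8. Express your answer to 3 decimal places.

Mean x̄ = (4 + 4 − 5 − 3 + 3 + 5 − 1 − 3)/8 = 0.5000
Deviations: 3.5000, 3.5000, -5.5000, -3.5000, 2.5000, 4.5000, -1.5000, -3.5000
Σ_{t=1}^{7}(x_t−x̄)(x_{t+1}−x̄) = 13.2500
γ_1 = 13.2500 / 8 = 1.656

1.656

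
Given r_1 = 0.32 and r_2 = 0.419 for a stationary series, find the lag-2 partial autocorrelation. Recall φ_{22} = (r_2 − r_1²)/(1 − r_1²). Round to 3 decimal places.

φ_{22} = (r_2 − r_1²) / (1 − r_1²)
r_1² = (0.32)² = 0.1024
Numerator = 0.419 − 0.1024 = 0.3166; denominator = 1 − 0.1024 = 0.8976
φ_{22} = 0.3166 / 0.8976 = 0.353

0.353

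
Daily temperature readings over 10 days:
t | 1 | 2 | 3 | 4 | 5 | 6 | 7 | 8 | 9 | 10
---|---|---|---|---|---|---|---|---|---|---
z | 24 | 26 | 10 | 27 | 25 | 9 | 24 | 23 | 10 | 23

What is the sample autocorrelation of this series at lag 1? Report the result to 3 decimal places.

-0.452

Mean z̄ = (24 + 26 + 10 + 27 + 25 + 9 + 24 + 23 + 10 + 23)/10 = 20.1000
Numerator Σ_{t=1}^{9}(z_t−z̄)(z_{t+1}−z̄) = -217.4100
Denominator Σ(z_t−z̄)² = 480.9000
r_1 = -217.4100 / 480.9000 = -0.452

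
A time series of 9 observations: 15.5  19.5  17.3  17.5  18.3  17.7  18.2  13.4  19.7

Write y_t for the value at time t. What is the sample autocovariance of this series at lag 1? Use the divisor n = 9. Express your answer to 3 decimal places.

-1.780

Mean ȳ = (15.5 + 19.5 + 17.3 + 17.5 + 18.3 + 17.7 + 18.2 + 13.4 + 19.7)/9 = 17.4556
Σ_{t=1}^{8}(y_t−ȳ)(y_{t+1}−ȳ) = -16.0186
γ_1 = -16.0186 / 9 = -1.780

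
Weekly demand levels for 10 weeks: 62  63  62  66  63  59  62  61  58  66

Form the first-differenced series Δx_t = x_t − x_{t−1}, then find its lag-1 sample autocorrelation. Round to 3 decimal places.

First differences Δx: 1, -1, 4, -3, -4, 3, -1, -3, 8
Mean of differences = 0.4444
Numerator Σ(Δx_t−Δx̄)(Δx_{t+1}−Δx̄) = -38.9753
Denominator Σ(Δx_t−Δx̄)² = 124.2222
r_1(Δx) = -38.9753 / 124.2222 = -0.314

-0.314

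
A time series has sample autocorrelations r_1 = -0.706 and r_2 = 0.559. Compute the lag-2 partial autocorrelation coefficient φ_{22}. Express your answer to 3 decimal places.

0.121

φ_{22} = (r_2 − r_1²) / (1 − r_1²)
r_1² = (-0.706)² = 0.498436
Numerator = 0.559 − 0.4984 = 0.0606; denominator = 1 − 0.4984 = 0.5016
φ_{22} = 0.0606 / 0.5016 = 0.121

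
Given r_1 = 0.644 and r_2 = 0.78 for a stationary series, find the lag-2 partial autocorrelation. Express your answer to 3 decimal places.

φ_{22} = (r_2 − r_1²) / (1 − r_1²)
r_1² = (0.644)² = 0.414736
Numerator = 0.78 − 0.4147 = 0.3653; denominator = 1 − 0.4147 = 0.5853
φ_{22} = 0.3653 / 0.5853 = 0.624

0.624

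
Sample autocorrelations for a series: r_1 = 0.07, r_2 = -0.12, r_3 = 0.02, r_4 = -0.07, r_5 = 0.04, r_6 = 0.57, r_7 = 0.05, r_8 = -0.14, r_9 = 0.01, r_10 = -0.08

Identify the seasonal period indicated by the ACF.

6

The largest autocorrelation is r_6 = 0.57; the remaining lags stay at or below 0.07.
The dominant spike at lag 6 indicates a seasonal period of 6.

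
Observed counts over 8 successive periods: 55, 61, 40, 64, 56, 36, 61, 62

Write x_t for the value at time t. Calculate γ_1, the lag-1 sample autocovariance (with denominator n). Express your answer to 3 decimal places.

Mean x̄ = (55 + 61 + 40 + 64 + 56 + 36 + 61 + 62)/8 = 54.3750
Σ_{t=1}^{7}(x_t−x̄)(x_{t+1}−x̄) = -314.8906
γ_1 = -314.8906 / 8 = -39.361

-39.361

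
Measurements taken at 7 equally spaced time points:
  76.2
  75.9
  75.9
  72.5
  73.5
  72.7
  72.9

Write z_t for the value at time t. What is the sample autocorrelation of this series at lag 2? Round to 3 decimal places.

0.164

Mean z̄ = (76.2 + 75.9 + 75.9 + 72.5 + 73.5 + 72.7 + 72.9)/7 = 74.2286
Deviations from mean: 1.9714, 1.6714, 1.6714, -1.7286, -0.7286, -1.5286, -1.3286
Σ(z_t−z̄)(z_{t+2}−z̄) = (3.2951) + (-2.8892) + (-1.2178) + (2.6422) + (0.9680) = 2.7984
Denominator Σ(z_t−z̄)² = 17.0943
r_2 = 2.7984 / 17.0943 = 0.164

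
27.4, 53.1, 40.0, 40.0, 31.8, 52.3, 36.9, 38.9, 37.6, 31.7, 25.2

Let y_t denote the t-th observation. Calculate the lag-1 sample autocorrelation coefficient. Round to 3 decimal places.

Mean ȳ = (27.4 + 53.1 + 40.0 + 40.0 + 31.8 + 52.3 + 36.9 + 38.9 + 37.6 + 31.7 + 25.2)/11 = 37.7182
Numerator Σ_{t=1}^{10}(y_t−ȳ)(y_{t+1}−ȳ) = -155.1985
Denominator Σ(y_t−ȳ)² = 796.1364
r_1 = -155.1985 / 796.1364 = -0.195

-0.195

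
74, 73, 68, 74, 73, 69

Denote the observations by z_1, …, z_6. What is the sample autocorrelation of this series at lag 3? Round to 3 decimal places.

0.486

Mean z̄ = (74 + 73 + 68 + 74 + 73 + 69)/6 = 71.8333
Deviations from mean: 2.1667, 1.1667, -3.8333, 2.1667, 1.1667, -2.8333
Σ(z_t−z̄)(z_{t+3}−z̄) = (4.6944) + (1.3611) + (10.8611) = 16.9167
Denominator Σ(z_t−z̄)² = 34.8333
r_3 = 16.9167 / 34.8333 = 0.486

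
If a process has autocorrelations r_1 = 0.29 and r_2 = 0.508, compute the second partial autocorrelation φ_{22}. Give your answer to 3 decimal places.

φ_{22} = (r_2 − r_1²) / (1 − r_1²)
r_1² = (0.29)² = 0.0841
Numerator = 0.508 − 0.0841 = 0.4239; denominator = 1 − 0.0841 = 0.9159
φ_{22} = 0.4239 / 0.9159 = 0.463

0.463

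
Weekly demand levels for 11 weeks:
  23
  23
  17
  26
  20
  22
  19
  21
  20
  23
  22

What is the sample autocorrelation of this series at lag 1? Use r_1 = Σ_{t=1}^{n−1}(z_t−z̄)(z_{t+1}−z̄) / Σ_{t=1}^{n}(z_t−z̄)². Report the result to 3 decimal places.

Mean z̄ = (23 + 23 + 17 + 26 + 20 + 22 + 19 + 21 + 20 + 23 + 22)/11 = 21.4545
Numerator Σ_{t=1}^{10}(z_t−z̄)(z_{t+1}−z̄) = -33.1157
Denominator Σ(z_t−z̄)² = 58.7273
r_1 = -33.1157 / 58.7273 = -0.564

-0.564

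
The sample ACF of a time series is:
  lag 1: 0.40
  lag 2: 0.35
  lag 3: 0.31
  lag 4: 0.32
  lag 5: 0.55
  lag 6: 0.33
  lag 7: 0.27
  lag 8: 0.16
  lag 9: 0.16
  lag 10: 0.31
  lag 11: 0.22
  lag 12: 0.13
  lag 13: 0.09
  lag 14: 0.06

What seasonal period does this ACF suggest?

The largest autocorrelation is r_5 = 0.55; the remaining lags stay at or below 0.40. The elevated value at lag 1 (0.40), dropping to 0.35 at lag 2, reflects decaying short-term dependence rather than seasonality.
The dominant spike at lag 5 indicates a seasonal period of 5.

5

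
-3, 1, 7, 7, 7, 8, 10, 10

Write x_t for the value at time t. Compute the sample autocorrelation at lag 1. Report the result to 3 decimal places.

0.473

Mean x̄ = (-3 + 1 + 7 + 7 + 7 + 8 + 10 + 10)/8 = 5.8750
Deviations from mean: -8.8750, -4.8750, 1.1250, 1.1250, 1.1250, 2.1250, 4.1250, 4.1250
Numerator Σ_{t=1}^{7}(x_t−x̄)(x_{t+1}−x̄) = 68.4844
Denominator Σ(x_t−x̄)² = 144.8750
r_1 = 68.4844 / 144.8750 = 0.473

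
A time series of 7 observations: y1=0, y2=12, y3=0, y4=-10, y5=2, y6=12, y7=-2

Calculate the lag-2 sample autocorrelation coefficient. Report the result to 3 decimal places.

-0.641

Mean ȳ = (0 + 12 + 0 − 10 + 2 + 12 − 2)/7 = 2.0000
Deviations from mean: -2.0000, 10.0000, -2.0000, -12.0000, 0.0000, 10.0000, -4.0000
Numerator Σ_{t=1}^{5}(y_t−ȳ)(y_{t+2}−ȳ) = -236.0000
Denominator Σ(y_t−ȳ)² = 368.0000
r_2 = -236.0000 / 368.0000 = -0.641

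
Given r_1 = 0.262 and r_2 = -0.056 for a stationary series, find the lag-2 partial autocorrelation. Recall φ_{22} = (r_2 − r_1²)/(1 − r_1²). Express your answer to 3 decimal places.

-0.134

φ_{22} = (r_2 − r_1²) / (1 − r_1²)
r_1² = (0.262)² = 0.068644
Numerator = -0.056 − 0.0686 = -0.1246; denominator = 1 − 0.0686 = 0.9314
φ_{22} = -0.1246 / 0.9314 = -0.134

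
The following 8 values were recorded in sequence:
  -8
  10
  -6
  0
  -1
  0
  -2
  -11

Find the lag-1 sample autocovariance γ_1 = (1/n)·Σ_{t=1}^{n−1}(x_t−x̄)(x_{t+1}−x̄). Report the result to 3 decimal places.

-15.102

Mean x̄ = (-8 + 10 − 6 + 0 − 1 + 0 − 2 − 11)/8 = -2.2500
Deviations: -5.7500, 12.2500, -3.7500, 2.2500, 1.2500, 2.2500, 0.2500, -8.7500
Σ_{t=1}^{7}(x_t−x̄)(x_{t+1}−x̄) = -120.8125
γ_1 = -120.8125 / 8 = -15.102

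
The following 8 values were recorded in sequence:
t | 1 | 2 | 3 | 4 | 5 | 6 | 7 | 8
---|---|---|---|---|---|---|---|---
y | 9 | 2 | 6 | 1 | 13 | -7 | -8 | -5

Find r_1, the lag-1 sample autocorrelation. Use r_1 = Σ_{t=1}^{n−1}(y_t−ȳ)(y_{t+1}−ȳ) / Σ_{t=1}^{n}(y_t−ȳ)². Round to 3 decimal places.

0.103

Mean ȳ = (9 + 2 + 6 + 1 + 13 − 7 − 8 − 5)/8 = 1.3750
Numerator Σ_{t=1}^{7}(y_t−ȳ)(y_{t+1}−ȳ) = 42.4844
Denominator Σ(y_t−ȳ)² = 413.8750
r_1 = 42.4844 / 413.8750 = 0.103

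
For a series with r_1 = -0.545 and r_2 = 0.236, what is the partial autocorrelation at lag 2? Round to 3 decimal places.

-0.087

φ_{22} = (r_2 − r_1²) / (1 − r_1²)
r_1² = (-0.545)² = 0.297025
Numerator = 0.236 − 0.2970 = -0.0610; denominator = 1 − 0.2970 = 0.7030
φ_{22} = -0.0610 / 0.7030 = -0.087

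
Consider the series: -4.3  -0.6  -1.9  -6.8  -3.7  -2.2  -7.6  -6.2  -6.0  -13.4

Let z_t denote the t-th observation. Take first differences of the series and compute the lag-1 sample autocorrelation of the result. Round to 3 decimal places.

First differences Δz: 3.7, -1.3, -4.9, 3.1, 1.5, -5.4, 1.4, 0.2, -7.4
Mean of differences = -1.0111
Numerator Σ(Δz_t−Δz̄)(Δz_{t+1}−Δz̄) = -32.3223
Denominator Σ(Δz_t−Δz̄)² = 127.9689
r_1(Δz) = -32.3223 / 127.9689 = -0.253

-0.253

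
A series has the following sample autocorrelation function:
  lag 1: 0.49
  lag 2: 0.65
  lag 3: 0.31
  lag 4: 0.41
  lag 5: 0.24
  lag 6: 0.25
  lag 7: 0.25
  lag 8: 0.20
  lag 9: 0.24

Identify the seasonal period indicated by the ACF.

The largest autocorrelation is r_2 = 0.65; the remaining lags stay at or below 0.49.
The dominant spike at lag 2 indicates a seasonal period of 2.

2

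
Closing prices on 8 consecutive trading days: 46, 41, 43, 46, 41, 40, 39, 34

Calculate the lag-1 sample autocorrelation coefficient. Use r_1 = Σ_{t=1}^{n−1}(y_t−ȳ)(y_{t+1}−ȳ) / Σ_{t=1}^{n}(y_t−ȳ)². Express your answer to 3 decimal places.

Mean ȳ = (46 + 41 + 43 + 46 + 41 + 40 + 39 + 34)/8 = 41.2500
Deviations from mean: 4.7500, -0.2500, 1.7500, 4.7500, -0.2500, -1.2500, -2.2500, -7.2500
Numerator Σ_{t=1}^{7}(y_t−ȳ)(y_{t+1}−ȳ) = 24.9375
Denominator Σ(y_t−ȳ)² = 107.5000
r_1 = 24.9375 / 107.5000 = 0.232

0.232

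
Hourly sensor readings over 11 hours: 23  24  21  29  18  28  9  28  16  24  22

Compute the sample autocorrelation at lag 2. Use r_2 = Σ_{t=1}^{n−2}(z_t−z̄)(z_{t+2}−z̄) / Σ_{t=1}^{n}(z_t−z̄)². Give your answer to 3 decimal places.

0.673

Mean z̄ = (23 + 24 + 21 + 29 + 18 + 28 + 9 + 28 + 16 + 24 + 22)/11 = 22.0000
Numerator Σ_{t=1}^{9}(z_t−z̄)(z_{t+2}−z̄) = 237.0000
Denominator Σ(z_t−z̄)² = 352.0000
r_2 = 237.0000 / 352.0000 = 0.673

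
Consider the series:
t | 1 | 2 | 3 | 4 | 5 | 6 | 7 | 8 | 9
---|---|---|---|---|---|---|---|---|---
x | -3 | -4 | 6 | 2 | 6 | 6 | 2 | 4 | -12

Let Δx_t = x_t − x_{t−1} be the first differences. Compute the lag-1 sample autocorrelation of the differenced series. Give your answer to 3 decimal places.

First differences Δx: -1, 10, -4, 4, 0, -4, 2, -16
Mean of differences = -1.1250
Numerator Σ(Δx_t−Δx̄)(Δx_{t+1}−Δx̄) = -98.2656
Denominator Σ(Δx_t−Δx̄)² = 398.8750
r_1(Δx) = -98.2656 / 398.8750 = -0.246

-0.246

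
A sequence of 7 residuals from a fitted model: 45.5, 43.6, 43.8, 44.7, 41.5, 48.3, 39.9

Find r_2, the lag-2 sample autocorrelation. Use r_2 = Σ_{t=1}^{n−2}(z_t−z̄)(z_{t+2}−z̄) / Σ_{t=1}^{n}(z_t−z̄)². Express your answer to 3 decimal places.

Mean z̄ = (45.5 + 43.6 + 43.8 + 44.7 + 41.5 + 48.3 + 39.9)/7 = 43.9000
Deviations from mean: 1.6000, -0.3000, -0.1000, 0.8000, -2.4000, 4.4000, -4.0000
Σ(z_t−z̄)(z_{t+2}−z̄) = (-0.1600) + (-0.2400) + (0.2400) + (3.5200) + (9.6000) = 12.9600
Denominator Σ(z_t−z̄)² = 44.4200
r_2 = 12.9600 / 44.4200 = 0.292

0.292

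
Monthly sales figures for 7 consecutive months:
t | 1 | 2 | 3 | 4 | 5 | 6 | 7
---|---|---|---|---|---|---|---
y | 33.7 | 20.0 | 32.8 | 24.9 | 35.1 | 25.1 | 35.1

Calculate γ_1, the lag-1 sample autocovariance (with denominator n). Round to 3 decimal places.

Mean ȳ = (33.7 + 20.0 + 32.8 + 24.9 + 35.1 + 25.1 + 35.1)/7 = 29.5286
Deviations: 4.1714, -9.5286, 3.2714, -4.6286, 5.5714, -4.4286, 5.5714
Σ_{t=1}^{6}(y_t−ȳ)(y_{t+1}−ȳ) = -161.1965
γ_1 = -161.1965 / 7 = -23.028

-23.028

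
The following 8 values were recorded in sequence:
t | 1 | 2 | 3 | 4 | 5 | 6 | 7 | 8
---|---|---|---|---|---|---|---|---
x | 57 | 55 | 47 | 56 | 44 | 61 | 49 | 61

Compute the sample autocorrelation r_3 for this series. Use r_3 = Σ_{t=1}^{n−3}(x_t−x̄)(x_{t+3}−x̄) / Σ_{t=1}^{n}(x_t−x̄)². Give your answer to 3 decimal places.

Mean x̄ = (57 + 55 + 47 + 56 + 44 + 61 + 49 + 61)/8 = 53.7500
Deviations from mean: 3.2500, 1.2500, -6.7500, 2.2500, -9.7500, 7.2500, -4.7500, 7.2500
Σ(x_t−x̄)(x_{t+3}−x̄) = (7.3125) + (-12.1875) + (-48.9375) + (-10.6875) + (-70.6875) = -135.1875
Denominator Σ(x_t−x̄)² = 285.5000
r_3 = -135.1875 / 285.5000 = -0.474

-0.474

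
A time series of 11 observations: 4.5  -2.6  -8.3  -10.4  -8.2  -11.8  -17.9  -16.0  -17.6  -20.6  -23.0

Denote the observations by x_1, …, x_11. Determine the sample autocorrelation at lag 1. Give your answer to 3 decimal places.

0.584

Mean x̄ = (4.5 − 2.6 − 8.3 − 10.4 − 8.2 − 11.8 − 17.9 − 16.0 − 17.6 − 20.6 − 23.0)/11 = -11.9909
Numerator Σ_{t=1}^{10}(x_t−x̄)(x_{t+1}−x̄) = 390.2690
Denominator Σ(x_t−x̄)² = 668.4691
r_1 = 390.2690 / 668.4691 = 0.584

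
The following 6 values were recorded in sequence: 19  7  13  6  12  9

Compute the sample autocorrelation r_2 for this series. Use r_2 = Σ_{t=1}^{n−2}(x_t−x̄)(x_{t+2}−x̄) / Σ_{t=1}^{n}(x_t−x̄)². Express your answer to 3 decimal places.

Mean x̄ = (19 + 7 + 13 + 6 + 12 + 9)/6 = 11.0000
Deviations from mean: 8.0000, -4.0000, 2.0000, -5.0000, 1.0000, -2.0000
Numerator Σ_{t=1}^{4}(x_t−x̄)(x_{t+2}−x̄) = 48.0000
Denominator Σ(x_t−x̄)² = 114.0000
r_2 = 48.0000 / 114.0000 = 0.421

0.421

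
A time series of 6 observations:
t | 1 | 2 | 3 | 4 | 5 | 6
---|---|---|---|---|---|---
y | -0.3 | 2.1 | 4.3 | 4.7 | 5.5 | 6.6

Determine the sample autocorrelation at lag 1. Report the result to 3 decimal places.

0.408

Mean ȳ = (-0.3 + 2.1 + 4.3 + 4.7 + 5.5 + 6.6)/6 = 3.8167
Σ(y_t−ȳ)(y_{t+1}−ȳ) = (7.0669) + (-0.8297) + (0.4269) + (1.4869) + (4.6853) = 12.8364
Denominator Σ(y_t−ȳ)² = 31.4883
r_1 = 12.8364 / 31.4883 = 0.408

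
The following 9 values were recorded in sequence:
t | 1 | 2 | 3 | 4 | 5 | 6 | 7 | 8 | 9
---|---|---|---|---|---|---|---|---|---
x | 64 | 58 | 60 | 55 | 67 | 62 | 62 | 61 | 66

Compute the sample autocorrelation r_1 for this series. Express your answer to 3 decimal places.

-0.247

Mean x̄ = (64 + 58 + 60 + 55 + 67 + 62 + 62 + 61 + 66)/9 = 61.6667
Numerator Σ_{t=1}^{8}(x_t−x̄)(x_{t+1}−x̄) = -28.1111
Denominator Σ(x_t−x̄)² = 114.0000
r_1 = -28.1111 / 114.0000 = -0.247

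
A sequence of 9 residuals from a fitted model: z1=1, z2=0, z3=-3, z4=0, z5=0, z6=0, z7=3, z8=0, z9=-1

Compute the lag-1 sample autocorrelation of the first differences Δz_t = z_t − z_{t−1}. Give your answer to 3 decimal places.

-0.322

First differences Δz: -1, -3, 3, 0, 0, 3, -3, -1
Mean of differences = -0.2500
Numerator Σ(Δz_t−Δz̄)(Δz_{t+1}−Δz̄) = -12.0625
Denominator Σ(Δz_t−Δz̄)² = 37.5000
r_1(Δz) = -12.0625 / 37.5000 = -0.322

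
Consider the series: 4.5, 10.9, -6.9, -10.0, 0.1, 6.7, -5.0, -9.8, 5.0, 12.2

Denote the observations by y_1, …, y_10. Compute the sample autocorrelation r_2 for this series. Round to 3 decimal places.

-0.645

Mean ȳ = (4.5 + 10.9 − 6.9 − 10.0 + 0.1 + 6.7 − 5.0 − 9.8 + 5.0 + 12.2)/10 = 0.7700
Numerator Σ_{t=1}^{8}(y_t−ȳ)(y_{t+2}−ȳ) = -400.4728
Denominator Σ(y_t−ȳ)² = 620.5210
r_2 = -400.4728 / 620.5210 = -0.645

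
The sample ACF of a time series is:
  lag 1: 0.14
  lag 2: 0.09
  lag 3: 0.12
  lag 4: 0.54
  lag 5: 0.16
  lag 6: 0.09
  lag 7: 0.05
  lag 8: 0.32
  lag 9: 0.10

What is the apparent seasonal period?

4

The largest autocorrelation is r_4 = 0.54, with a weaker echo at lag 8 (0.32); the remaining lags stay at or below 0.16.
The dominant spike at lag 4 indicates a seasonal period of 4.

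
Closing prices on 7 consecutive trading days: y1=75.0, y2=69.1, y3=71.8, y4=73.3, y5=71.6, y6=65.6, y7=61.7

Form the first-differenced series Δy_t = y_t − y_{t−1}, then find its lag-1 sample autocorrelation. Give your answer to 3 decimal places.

0.094

First differences Δy: -5.9, 2.7, 1.5, -1.7, -6.0, -3.9
Mean of differences = -2.2167
Numerator Σ(Δy_t−Δȳ)(Δy_{t+1}−Δȳ) = 6.4981
Denominator Σ(Δy_t−Δȳ)² = 68.9683
r_1(Δy) = 6.4981 / 68.9683 = 0.094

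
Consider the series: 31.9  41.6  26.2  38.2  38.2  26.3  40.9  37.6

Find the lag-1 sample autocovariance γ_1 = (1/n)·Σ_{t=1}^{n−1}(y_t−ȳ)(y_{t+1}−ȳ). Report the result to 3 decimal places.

-20.058

Mean ȳ = (31.9 + 41.6 + 26.2 + 38.2 + 38.2 + 26.3 + 40.9 + 37.6)/8 = 35.1125
Deviations: -3.2125, 6.4875, -8.9125, 3.0875, 3.0875, -8.8125, 5.7875, 2.4875
Σ_{t=1}^{7}(y_t−ȳ)(y_{t+1}−ȳ) = -160.4602
γ_1 = -160.4602 / 8 = -20.058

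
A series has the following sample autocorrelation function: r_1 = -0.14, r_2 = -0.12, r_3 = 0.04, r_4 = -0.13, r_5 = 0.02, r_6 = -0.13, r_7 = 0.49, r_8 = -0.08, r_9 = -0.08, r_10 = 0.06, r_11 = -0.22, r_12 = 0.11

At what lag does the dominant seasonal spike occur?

The largest autocorrelation is r_7 = 0.49; the remaining lags stay at or below 0.11.
The dominant spike at lag 7 indicates a seasonal period of 7.

7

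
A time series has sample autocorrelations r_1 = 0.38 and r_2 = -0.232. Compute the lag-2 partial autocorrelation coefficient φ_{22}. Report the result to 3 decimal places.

-0.440

φ_{22} = (r_2 − r_1²) / (1 − r_1²)
r_1² = (0.38)² = 0.1444
Numerator = -0.232 − 0.1444 = -0.3764; denominator = 1 − 0.1444 = 0.8556
φ_{22} = -0.3764 / 0.8556 = -0.440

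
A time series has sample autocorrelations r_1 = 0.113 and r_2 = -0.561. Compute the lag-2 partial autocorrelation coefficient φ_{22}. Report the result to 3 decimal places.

-0.581

φ_{22} = (r_2 − r_1²) / (1 − r_1²)
r_1² = (0.113)² = 0.012769
Numerator = -0.561 − 0.0128 = -0.5738; denominator = 1 − 0.0128 = 0.9872
φ_{22} = -0.5738 / 0.9872 = -0.581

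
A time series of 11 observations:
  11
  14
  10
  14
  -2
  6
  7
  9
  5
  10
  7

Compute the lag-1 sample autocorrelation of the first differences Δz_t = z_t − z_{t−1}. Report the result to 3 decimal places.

First differences Δz: 3, -4, 4, -16, 8, 1, 2, -4, 5, -3
Mean of differences = -0.4000
Numerator Σ(Δz_t−Δz̄)(Δz_{t+1}−Δz̄) = -254.7600
Denominator Σ(Δz_t−Δz̄)² = 414.4000
r_1(Δz) = -254.7600 / 414.4000 = -0.615

-0.615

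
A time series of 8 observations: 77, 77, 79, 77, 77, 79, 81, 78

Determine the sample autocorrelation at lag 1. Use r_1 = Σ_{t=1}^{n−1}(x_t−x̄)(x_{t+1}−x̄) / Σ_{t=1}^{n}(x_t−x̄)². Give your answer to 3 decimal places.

0.117

Mean x̄ = (77 + 77 + 79 + 77 + 77 + 79 + 81 + 78)/8 = 78.1250
Deviations from mean: -1.1250, -1.1250, 0.8750, -1.1250, -1.1250, 0.8750, 2.8750, -0.1250
Numerator Σ_{t=1}^{7}(x_t−x̄)(x_{t+1}−x̄) = 1.7344
Denominator Σ(x_t−x̄)² = 14.8750
r_1 = 1.7344 / 14.8750 = 0.117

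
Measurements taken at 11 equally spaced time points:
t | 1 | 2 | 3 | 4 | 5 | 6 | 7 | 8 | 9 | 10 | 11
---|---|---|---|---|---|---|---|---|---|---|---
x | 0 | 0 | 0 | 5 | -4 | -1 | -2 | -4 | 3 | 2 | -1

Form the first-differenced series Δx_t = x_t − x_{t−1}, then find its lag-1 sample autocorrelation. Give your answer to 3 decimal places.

First differences Δx: 0, 0, 5, -9, 3, -1, -2, 7, -1, -3
Mean of differences = -0.1000
Numerator Σ(Δx_t−Δx̄)(Δx_{t+1}−Δx̄) = -90.8100
Denominator Σ(Δx_t−Δx̄)² = 178.9000
r_1(Δx) = -90.8100 / 178.9000 = -0.508

-0.508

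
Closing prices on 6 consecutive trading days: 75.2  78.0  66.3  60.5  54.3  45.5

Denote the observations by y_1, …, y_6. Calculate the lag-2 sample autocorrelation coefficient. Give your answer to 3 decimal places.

0.023

Mean ȳ = (75.2 + 78.0 + 66.3 + 60.5 + 54.3 + 45.5)/6 = 63.3000
Deviations from mean: 11.9000, 14.7000, 3.0000, -2.8000, -9.0000, -17.8000
Numerator Σ_{t=1}^{4}(y_t−ȳ)(y_{t+2}−ȳ) = 17.3800
Denominator Σ(y_t−ȳ)² = 772.3800
r_2 = 17.3800 / 772.3800 = 0.023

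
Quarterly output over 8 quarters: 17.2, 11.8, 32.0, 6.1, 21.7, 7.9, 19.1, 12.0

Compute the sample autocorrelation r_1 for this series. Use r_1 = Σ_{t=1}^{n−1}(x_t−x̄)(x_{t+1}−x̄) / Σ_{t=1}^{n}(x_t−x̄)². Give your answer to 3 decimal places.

Mean x̄ = (17.2 + 11.8 + 32.0 + 6.1 + 21.7 + 7.9 + 19.1 + 12.0)/8 = 15.9750
Deviations from mean: 1.2250, -4.1750, 16.0250, -9.8750, 5.7250, -8.0750, 3.1250, -3.9750
Σ(x_t−x̄)(x_{t+1}−x̄) = (-5.1144) + (-66.9044) + (-158.2469) + (-56.5344) + (-46.2294) + (-25.2344) + (-12.4219) = -370.6856
Denominator Σ(x_t−x̄)² = 496.7950
r_1 = -370.6856 / 496.7950 = -0.746

-0.746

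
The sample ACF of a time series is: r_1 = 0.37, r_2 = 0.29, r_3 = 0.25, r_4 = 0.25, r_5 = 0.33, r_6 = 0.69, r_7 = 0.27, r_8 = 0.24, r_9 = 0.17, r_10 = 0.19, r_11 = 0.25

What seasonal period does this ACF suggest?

6

The largest autocorrelation is r_6 = 0.69; the remaining lags stay at or below 0.37. The elevated value at lag 1 (0.37), dropping to 0.29 at lag 2, reflects decaying short-term dependence rather than seasonality.
The dominant spike at lag 6 indicates a seasonal period of 6.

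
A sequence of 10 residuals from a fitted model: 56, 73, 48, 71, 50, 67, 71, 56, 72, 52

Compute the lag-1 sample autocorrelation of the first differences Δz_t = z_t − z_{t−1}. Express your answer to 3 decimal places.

-0.780

First differences Δz: 17, -25, 23, -21, 17, 4, -15, 16, -20
Mean of differences = -0.4444
Numerator Σ(Δz_t−Δz̄)(Δz_{t+1}−Δz̄) = -2392.6420
Denominator Σ(Δz_t−Δz̄)² = 3068.2222
r_1(Δz) = -2392.6420 / 3068.2222 = -0.780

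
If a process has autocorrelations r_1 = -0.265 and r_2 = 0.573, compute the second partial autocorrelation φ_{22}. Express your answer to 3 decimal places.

φ_{22} = (r_2 − r_1²) / (1 − r_1²)
r_1² = (-0.265)² = 0.070225
Numerator = 0.573 − 0.0702 = 0.5028; denominator = 1 − 0.0702 = 0.9298
φ_{22} = 0.5028 / 0.9298 = 0.541

0.541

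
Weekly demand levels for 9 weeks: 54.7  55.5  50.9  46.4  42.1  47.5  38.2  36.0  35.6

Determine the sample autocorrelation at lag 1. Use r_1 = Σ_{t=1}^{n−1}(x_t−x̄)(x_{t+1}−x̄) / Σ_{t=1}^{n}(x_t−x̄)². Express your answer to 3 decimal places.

Mean x̄ = (54.7 + 55.5 + 50.9 + 46.4 + 42.1 + 47.5 + 38.2 + 36.0 + 35.6)/9 = 45.2111
Numerator Σ_{t=1}^{8}(x_t−x̄)(x_{t+1}−x̄) = 289.1677
Denominator Σ(x_t−x̄)² = 470.9689
r_1 = 289.1677 / 470.9689 = 0.614

0.614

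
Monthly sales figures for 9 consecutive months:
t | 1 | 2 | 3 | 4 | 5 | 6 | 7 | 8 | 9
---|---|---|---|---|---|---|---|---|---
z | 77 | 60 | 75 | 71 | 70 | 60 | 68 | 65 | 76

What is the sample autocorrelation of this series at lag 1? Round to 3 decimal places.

-0.404

Mean z̄ = (77 + 60 + 75 + 71 + 70 + 60 + 68 + 65 + 76)/9 = 69.1111
Numerator Σ_{t=1}^{8}(z_t−z̄)(z_{t+1}−z̄) = -134.4568
Denominator Σ(z_t−z̄)² = 332.8889
r_1 = -134.4568 / 332.8889 = -0.404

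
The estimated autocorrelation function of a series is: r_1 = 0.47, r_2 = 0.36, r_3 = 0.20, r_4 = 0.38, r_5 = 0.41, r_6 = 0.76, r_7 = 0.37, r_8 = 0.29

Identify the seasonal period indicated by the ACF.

6

The largest autocorrelation is r_6 = 0.76; the remaining lags stay at or below 0.47. The elevated value at lag 1 (0.47), dropping to 0.36 at lag 2, reflects decaying short-term dependence rather than seasonality.
The dominant spike at lag 6 indicates a seasonal period of 6.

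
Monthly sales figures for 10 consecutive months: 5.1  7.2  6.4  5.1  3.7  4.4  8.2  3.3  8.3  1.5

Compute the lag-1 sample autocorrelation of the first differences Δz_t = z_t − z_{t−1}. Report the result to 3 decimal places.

First differences Δz: 2.1, -0.8, -1.3, -1.4, 0.7, 3.8, -4.9, 5.0, -6.8
Mean of differences = -0.4000
Numerator Σ(Δz_t−Δz̄)(Δz_{t+1}−Δz̄) = -73.9800
Denominator Σ(Δz_t−Δz̄)² = 117.4400
r_1(Δz) = -73.9800 / 117.4400 = -0.630

-0.630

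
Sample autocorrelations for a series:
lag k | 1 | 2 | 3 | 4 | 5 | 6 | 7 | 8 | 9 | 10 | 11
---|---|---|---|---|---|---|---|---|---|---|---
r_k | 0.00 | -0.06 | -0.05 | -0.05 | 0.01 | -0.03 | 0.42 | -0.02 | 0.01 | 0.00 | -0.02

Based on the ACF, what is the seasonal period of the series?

7

The largest autocorrelation is r_7 = 0.42; the remaining lags stay at or below 0.01.
The dominant spike at lag 7 indicates a seasonal period of 7.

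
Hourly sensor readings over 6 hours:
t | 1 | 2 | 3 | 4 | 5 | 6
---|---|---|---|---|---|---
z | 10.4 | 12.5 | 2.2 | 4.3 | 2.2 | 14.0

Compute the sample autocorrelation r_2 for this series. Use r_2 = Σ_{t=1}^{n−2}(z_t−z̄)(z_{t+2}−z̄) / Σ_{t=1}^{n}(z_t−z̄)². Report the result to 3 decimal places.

-0.164

Mean z̄ = (10.4 + 12.5 + 2.2 + 4.3 + 2.2 + 14.0)/6 = 7.6000
Deviations from mean: 2.8000, 4.9000, -5.4000, -3.3000, -5.4000, 6.4000
Σ(z_t−z̄)(z_{t+2}−z̄) = (-15.1200) + (-16.1700) + (29.1600) + (-21.1200) = -23.2500
Denominator Σ(z_t−z̄)² = 142.0200
r_2 = -23.2500 / 142.0200 = -0.164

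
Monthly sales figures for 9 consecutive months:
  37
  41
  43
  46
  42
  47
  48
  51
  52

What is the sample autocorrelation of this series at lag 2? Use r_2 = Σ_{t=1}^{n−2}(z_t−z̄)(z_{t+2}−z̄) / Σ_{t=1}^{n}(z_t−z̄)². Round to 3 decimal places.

Mean z̄ = (37 + 41 + 43 + 46 + 42 + 47 + 48 + 51 + 52)/9 = 45.2222
Σ(z_t−z̄)(z_{t+2}−z̄) = (18.2716) + (-3.2840) + (7.1605) + (1.3827) + (-8.9506) + (10.2716) + (18.8272) = 43.6790
Denominator Σ(z_t−z̄)² = 191.5556
r_2 = 43.6790 / 191.5556 = 0.228

0.228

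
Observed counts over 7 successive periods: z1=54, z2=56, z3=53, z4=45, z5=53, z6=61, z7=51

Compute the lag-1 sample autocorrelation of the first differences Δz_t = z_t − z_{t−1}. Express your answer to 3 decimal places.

-0.197

First differences Δz: 2, -3, -8, 8, 8, -10
Mean of differences = -0.5000
Numerator Σ(Δz_t−Δz̄)(Δz_{t+1}−Δz̄) = -59.7500
Denominator Σ(Δz_t−Δz̄)² = 303.5000
r_1(Δz) = -59.7500 / 303.5000 = -0.197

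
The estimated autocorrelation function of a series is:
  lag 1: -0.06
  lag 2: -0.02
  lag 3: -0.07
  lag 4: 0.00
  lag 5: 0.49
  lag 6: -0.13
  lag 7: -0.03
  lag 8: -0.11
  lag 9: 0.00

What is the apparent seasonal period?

The largest autocorrelation is r_5 = 0.49; the remaining lags stay at or below 0.00.
The dominant spike at lag 5 indicates a seasonal period of 5.

5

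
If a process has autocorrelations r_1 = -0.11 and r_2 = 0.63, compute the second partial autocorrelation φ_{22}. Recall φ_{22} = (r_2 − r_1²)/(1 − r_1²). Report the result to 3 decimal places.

0.625

φ_{22} = (r_2 − r_1²) / (1 − r_1²)
r_1² = (-0.11)² = 0.0121
Numerator = 0.63 − 0.0121 = 0.6179; denominator = 1 − 0.0121 = 0.9879
φ_{22} = 0.6179 / 0.9879 = 0.625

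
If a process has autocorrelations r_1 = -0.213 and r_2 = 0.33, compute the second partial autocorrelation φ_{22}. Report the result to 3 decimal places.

φ_{22} = (r_2 − r_1²) / (1 − r_1²)
r_1² = (-0.213)² = 0.045369
Numerator = 0.33 − 0.0454 = 0.2846; denominator = 1 − 0.0454 = 0.9546
φ_{22} = 0.2846 / 0.9546 = 0.298

0.298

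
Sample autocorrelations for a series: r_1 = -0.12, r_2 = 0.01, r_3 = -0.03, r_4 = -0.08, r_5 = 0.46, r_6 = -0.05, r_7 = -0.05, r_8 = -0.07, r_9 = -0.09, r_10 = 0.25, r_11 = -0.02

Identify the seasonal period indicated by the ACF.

The largest autocorrelation is r_5 = 0.46, with a weaker echo at lag 10 (0.25); the remaining lags stay at or below 0.01.
The dominant spike at lag 5 indicates a seasonal period of 5.

5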